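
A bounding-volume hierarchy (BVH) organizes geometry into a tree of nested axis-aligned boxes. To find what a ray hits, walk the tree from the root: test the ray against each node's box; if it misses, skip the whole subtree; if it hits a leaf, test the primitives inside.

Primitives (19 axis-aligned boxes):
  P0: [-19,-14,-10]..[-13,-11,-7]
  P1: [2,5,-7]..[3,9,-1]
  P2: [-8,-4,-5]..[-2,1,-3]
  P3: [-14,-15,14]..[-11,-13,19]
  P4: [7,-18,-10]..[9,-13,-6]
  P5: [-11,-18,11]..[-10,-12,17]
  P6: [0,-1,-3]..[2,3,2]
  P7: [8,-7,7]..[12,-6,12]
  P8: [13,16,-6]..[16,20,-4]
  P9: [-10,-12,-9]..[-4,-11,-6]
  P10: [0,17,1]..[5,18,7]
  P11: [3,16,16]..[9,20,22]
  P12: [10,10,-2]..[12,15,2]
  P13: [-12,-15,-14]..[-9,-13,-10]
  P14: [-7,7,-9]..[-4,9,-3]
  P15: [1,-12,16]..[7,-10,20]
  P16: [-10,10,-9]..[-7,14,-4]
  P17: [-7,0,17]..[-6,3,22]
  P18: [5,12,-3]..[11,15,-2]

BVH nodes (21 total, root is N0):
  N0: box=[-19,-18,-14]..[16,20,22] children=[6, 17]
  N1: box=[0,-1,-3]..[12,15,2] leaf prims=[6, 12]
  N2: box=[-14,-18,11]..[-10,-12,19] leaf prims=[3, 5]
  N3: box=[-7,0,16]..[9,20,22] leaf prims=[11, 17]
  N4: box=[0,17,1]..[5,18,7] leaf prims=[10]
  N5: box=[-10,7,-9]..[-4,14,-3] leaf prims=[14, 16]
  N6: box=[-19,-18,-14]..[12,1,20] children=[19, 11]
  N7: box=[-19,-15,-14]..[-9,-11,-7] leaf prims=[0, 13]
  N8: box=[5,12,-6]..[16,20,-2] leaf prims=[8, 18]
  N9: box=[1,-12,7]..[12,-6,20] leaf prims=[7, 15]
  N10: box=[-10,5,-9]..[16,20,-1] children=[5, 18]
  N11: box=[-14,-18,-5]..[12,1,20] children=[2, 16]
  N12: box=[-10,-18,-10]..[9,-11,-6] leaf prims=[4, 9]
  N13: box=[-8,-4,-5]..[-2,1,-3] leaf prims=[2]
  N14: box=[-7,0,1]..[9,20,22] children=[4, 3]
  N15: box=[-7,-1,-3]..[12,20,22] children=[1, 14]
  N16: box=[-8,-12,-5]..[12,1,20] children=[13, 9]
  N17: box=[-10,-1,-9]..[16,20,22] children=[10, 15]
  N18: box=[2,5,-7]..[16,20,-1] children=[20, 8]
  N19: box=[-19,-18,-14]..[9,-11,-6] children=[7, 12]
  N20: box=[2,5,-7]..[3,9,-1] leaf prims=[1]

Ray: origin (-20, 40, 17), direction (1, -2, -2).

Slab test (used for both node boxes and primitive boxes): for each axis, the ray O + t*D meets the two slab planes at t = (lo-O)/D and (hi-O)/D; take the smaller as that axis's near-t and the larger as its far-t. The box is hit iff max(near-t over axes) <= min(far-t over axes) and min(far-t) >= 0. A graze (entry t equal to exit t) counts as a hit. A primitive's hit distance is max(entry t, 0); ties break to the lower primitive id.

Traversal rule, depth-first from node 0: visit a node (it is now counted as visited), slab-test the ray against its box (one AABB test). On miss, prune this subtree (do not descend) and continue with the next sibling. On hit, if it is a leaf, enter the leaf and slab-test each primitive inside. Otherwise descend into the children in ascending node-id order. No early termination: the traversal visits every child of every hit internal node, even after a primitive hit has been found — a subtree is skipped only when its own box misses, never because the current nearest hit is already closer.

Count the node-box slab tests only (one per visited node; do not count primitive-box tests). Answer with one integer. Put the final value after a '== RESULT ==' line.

Traverse from the root:
N0 x:[1,36] y:[10,29] z:[-5/2,31/2] -> hit [10,31/2], descend [6, 17]
  N6 x:[1,32] y:[39/2,29] z:[-3/2,31/2] -> miss, prune
  N17 x:[10,36] y:[10,41/2] z:[-5/2,13] -> hit [10,13], descend [10, 15]
    N10 x:[10,36] y:[10,35/2] z:[9,13] -> hit [10,13], descend [5, 18]
      N5 x:[10,16] y:[13,33/2] z:[10,13] -> hit [13,13] leaf, test {P14(miss), P16@t=13}
      N18 x:[22,36] y:[10,35/2] z:[9,12] -> miss, prune
    N15 x:[13,32] y:[10,41/2] z:[-5/2,10] -> miss, prune

Visited [0, 6, 17, 10, 5, 18, 15]. Tests: 7 box, 1 leaf. Nearest: P16.

== RESULT ==
7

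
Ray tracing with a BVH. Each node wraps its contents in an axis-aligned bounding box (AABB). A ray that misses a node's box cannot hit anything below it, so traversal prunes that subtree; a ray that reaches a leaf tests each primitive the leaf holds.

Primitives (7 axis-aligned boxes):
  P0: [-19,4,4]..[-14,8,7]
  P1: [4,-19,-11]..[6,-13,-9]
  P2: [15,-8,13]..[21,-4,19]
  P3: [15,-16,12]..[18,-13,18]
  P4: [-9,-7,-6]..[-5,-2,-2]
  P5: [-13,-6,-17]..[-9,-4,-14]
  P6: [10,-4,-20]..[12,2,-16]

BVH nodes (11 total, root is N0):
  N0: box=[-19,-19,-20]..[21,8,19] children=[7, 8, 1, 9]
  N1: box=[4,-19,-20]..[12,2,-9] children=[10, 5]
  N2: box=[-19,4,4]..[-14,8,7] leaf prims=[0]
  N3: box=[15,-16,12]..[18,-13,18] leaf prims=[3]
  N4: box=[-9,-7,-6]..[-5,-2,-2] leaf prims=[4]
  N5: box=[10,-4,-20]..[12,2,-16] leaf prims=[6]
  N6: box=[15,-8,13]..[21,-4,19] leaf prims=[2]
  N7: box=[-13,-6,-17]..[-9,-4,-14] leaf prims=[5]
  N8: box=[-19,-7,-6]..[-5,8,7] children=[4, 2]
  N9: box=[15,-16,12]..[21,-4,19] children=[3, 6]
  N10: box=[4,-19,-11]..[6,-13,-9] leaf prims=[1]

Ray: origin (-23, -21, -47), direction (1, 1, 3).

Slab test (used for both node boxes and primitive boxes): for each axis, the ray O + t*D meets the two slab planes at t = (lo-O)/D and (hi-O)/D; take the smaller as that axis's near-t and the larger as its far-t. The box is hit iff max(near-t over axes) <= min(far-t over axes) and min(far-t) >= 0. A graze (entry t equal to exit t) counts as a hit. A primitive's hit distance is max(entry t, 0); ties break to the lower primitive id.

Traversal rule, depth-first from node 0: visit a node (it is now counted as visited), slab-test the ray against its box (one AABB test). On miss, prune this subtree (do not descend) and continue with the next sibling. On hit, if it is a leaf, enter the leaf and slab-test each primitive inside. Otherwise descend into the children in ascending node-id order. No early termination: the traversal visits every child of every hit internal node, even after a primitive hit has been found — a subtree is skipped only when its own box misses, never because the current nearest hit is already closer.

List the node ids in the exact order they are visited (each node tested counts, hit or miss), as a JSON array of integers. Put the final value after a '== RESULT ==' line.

Traverse from the root:
N0 x:[4,44] y:[2,29] z:[9,22] -> hit [9,22], descend [1, 7, 8, 9]
  N1 x:[27,35] y:[2,23] z:[9,38/3] -> miss, prune
  N7 x:[10,14] y:[15,17] z:[10,11] -> miss, prune
  N8 x:[4,18] y:[14,29] z:[41/3,18] -> hit [14,18], descend [2, 4]
    N2 x:[4,9] y:[25,29] z:[17,18] -> miss, prune
    N4 x:[14,18] y:[14,19] z:[41/3,15] -> hit [14,15] leaf, test {P4@t=14}
  N9 x:[38,44] y:[5,17] z:[59/3,22] -> miss, prune

Summary -> nodes [0, 1, 7, 8, 2, 4, 9]; box-tests=7; leaf-entries=1; first=P4

== RESULT ==
[0, 1, 7, 8, 2, 4, 9]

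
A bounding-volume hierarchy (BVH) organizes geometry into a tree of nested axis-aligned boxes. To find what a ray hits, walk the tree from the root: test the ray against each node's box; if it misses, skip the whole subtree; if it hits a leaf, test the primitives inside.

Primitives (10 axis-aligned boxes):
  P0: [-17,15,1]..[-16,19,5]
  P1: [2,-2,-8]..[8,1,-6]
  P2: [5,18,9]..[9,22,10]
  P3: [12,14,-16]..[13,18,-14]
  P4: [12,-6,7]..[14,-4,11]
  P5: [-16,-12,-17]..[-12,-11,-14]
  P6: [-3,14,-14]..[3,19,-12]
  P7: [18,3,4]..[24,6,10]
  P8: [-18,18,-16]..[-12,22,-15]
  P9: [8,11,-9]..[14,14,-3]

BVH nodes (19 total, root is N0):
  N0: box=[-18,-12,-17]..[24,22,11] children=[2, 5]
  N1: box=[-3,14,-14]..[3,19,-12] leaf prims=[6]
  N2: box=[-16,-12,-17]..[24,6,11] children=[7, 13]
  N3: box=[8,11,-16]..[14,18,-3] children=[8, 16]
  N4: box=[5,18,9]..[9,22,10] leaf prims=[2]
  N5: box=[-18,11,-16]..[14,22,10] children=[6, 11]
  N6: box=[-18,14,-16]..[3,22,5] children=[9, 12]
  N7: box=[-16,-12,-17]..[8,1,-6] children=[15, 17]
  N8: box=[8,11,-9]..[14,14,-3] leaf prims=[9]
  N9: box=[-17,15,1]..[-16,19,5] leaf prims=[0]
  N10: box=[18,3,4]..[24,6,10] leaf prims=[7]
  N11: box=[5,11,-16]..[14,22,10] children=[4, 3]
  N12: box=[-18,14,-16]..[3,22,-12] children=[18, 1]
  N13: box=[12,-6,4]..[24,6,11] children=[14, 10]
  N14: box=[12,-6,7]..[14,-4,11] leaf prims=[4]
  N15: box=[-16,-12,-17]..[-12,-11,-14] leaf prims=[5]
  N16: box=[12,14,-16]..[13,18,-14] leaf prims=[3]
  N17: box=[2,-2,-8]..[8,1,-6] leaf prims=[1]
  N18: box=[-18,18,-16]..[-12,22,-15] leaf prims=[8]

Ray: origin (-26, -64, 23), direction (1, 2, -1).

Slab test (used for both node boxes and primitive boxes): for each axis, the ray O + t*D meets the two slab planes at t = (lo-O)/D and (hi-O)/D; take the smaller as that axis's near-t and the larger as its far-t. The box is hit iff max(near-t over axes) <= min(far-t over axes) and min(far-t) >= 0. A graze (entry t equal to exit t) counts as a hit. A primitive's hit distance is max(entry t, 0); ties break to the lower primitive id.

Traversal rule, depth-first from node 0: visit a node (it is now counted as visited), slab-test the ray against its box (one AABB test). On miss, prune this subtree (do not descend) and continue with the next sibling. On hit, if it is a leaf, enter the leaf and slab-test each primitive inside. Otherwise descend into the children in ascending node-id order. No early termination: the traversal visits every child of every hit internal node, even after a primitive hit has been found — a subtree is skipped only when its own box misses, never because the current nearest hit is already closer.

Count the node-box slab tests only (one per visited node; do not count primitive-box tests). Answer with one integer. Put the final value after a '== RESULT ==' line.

Walk:
N0 x:[8,50] y:[26,43] z:[12,40] -> hit [26,40], descend [2, 5]
  N2 x:[10,50] y:[26,35] z:[12,40] -> hit [26,35], descend [7, 13]
    N7 x:[10,34] y:[26,65/2] z:[29,40] -> hit [29,65/2], descend [15, 17]
      N15 x:[10,14] y:[26,53/2] z:[37,40] -> miss, prune
      N17 x:[28,34] y:[31,65/2] z:[29,31] -> hit [31,31] leaf, test {P1@t=31}
    N13 x:[38,50] y:[29,35] z:[12,19] -> miss, prune
  N5 x:[8,40] y:[75/2,43] z:[13,39] -> hit [75/2,39], descend [6, 11]
    N6 x:[8,29] y:[39,43] z:[18,39] -> miss, prune
    N11 x:[31,40] y:[75/2,43] z:[13,39] -> hit [75/2,39], descend [3, 4]
      N3 x:[34,40] y:[75/2,41] z:[26,39] -> hit [75/2,39], descend [8, 16]
        N8 x:[34,40] y:[75/2,39] z:[26,32] -> miss, prune
        N16 x:[38,39] y:[39,41] z:[37,39] -> hit [39,39] leaf, test {P3@t=39}
      N4 x:[31,35] y:[41,43] z:[13,14] -> miss, prune

13 AABB tests over nodes [0, 2, 7, 15, 17, 13, 5, 6, 11, 3, 8, 16, 4]; 2 leaves entered; closest P1.

== RESULT ==
13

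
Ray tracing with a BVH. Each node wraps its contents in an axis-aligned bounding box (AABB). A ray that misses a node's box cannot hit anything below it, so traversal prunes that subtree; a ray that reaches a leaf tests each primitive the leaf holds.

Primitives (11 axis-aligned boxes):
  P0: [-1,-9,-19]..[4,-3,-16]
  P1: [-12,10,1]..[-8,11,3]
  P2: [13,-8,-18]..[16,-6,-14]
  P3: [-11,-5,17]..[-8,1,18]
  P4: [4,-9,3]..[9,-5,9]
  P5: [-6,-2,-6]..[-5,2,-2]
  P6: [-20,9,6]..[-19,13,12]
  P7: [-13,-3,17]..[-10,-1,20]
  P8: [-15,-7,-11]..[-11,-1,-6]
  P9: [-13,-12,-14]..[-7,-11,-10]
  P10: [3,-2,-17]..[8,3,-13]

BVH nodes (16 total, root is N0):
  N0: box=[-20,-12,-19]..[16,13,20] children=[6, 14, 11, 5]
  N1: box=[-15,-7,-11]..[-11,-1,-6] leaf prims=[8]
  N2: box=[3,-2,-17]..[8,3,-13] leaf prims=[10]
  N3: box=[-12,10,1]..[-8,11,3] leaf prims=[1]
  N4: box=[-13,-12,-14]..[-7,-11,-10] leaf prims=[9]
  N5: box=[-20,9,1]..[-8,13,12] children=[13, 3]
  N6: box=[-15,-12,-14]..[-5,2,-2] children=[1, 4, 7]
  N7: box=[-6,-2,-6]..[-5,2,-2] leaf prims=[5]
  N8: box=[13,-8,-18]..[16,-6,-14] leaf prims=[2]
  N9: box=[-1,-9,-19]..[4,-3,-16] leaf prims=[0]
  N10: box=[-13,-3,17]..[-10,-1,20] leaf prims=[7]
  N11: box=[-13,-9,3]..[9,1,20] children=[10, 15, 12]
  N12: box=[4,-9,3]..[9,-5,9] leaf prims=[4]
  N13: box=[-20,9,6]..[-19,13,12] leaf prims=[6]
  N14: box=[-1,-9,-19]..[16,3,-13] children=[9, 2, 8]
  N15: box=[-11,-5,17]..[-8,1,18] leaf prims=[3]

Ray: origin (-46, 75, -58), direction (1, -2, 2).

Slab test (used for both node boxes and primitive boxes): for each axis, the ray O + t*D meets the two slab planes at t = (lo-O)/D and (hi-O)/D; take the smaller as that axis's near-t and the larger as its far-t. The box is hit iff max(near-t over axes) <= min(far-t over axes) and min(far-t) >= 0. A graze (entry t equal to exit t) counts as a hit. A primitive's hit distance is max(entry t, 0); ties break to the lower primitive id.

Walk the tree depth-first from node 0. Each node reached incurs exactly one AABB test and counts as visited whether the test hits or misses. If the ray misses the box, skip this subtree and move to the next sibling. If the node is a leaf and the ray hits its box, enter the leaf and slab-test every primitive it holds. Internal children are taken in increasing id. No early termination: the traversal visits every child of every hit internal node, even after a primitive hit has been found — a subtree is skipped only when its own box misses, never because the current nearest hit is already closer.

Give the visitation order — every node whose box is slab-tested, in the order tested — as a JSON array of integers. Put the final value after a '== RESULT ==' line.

Walk:
N0 x:[26,62] y:[31,87/2] z:[39/2,39] -> hit [31,39], descend [5, 6, 11, 14]
  N5 x:[26,38] y:[31,33] z:[59/2,35] -> hit [31,33], descend [3, 13]
    N3 x:[34,38] y:[32,65/2] z:[59/2,61/2] -> miss, prune
    N13 x:[26,27] y:[31,33] z:[32,35] -> miss, prune
  N6 x:[31,41] y:[73/2,87/2] z:[22,28] -> miss, prune
  N11 x:[33,55] y:[37,42] z:[61/2,39] -> hit [37,39], descend [10, 12, 15]
    N10 x:[33,36] y:[38,39] z:[75/2,39] -> miss, prune
    N12 x:[50,55] y:[40,42] z:[61/2,67/2] -> miss, prune
    N15 x:[35,38] y:[37,40] z:[75/2,38] -> hit [75/2,38] leaf, test {P3@t=75/2}
  N14 x:[45,62] y:[36,42] z:[39/2,45/2] -> miss, prune

Visited [0, 5, 3, 13, 6, 11, 10, 12, 15, 14]. Tests: 10 box, 1 leaf. Nearest: P3.

== RESULT ==
[0, 5, 3, 13, 6, 11, 10, 12, 15, 14]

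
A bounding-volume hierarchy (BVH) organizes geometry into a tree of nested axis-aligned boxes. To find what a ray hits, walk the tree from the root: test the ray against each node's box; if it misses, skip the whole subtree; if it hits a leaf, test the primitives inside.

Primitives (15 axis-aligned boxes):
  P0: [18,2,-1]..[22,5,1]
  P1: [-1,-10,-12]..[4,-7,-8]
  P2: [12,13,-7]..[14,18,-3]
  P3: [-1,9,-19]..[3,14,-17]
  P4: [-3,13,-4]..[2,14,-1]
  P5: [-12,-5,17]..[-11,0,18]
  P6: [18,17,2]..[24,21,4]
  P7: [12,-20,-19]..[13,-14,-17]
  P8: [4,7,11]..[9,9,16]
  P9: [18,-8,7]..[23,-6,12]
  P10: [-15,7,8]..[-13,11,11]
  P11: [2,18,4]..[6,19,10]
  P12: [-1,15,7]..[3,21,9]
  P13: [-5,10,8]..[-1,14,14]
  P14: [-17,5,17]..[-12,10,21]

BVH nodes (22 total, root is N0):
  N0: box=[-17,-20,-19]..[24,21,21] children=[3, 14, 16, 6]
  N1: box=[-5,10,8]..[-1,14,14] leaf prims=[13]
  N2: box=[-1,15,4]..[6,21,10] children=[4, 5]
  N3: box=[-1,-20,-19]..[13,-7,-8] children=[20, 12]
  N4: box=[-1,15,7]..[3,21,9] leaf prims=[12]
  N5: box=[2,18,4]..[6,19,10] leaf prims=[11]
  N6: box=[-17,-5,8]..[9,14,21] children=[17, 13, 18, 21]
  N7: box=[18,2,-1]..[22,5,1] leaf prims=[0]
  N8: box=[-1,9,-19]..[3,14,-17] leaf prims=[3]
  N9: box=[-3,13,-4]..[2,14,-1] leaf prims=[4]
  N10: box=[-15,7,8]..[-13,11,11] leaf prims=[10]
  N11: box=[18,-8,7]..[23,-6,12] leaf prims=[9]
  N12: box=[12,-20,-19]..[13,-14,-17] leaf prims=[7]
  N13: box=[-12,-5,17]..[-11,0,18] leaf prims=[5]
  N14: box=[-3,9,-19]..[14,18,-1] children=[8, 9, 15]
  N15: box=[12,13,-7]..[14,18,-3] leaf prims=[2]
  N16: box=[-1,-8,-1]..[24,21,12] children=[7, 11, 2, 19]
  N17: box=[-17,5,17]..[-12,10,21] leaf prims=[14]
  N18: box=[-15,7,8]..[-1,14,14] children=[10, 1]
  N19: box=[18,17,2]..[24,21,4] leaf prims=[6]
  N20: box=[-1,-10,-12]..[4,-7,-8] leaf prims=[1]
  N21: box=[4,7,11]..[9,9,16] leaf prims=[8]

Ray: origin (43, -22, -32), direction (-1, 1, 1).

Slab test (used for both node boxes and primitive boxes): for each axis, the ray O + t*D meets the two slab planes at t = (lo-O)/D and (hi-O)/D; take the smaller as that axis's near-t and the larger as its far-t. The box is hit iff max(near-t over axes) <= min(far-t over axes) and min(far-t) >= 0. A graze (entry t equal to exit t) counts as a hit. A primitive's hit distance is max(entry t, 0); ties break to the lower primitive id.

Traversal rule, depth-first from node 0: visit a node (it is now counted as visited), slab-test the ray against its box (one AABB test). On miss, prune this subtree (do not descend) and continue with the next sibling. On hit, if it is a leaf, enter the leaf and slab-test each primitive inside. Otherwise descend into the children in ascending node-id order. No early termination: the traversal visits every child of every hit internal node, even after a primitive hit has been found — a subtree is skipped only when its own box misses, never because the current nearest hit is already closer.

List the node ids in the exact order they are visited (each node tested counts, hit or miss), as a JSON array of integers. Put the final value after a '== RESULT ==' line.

Walk:
N0 x:[19,60] y:[2,43] z:[13,53] -> hit [19,43], descend [3, 6, 14, 16]
  N3 x:[30,44] y:[2,15] z:[13,24] -> miss, prune
  N6 x:[34,60] y:[17,36] z:[40,53] -> miss, prune
  N14 x:[29,46] y:[31,40] z:[13,31] -> hit [31,31], descend [8, 9, 15]
    N8 x:[40,44] y:[31,36] z:[13,15] -> miss, prune
    N9 x:[41,46] y:[35,36] z:[28,31] -> miss, prune
    N15 x:[29,31] y:[35,40] z:[25,29] -> miss, prune
  N16 x:[19,44] y:[14,43] z:[31,44] -> hit [31,43], descend [2, 7, 11, 19]
    N2 x:[37,44] y:[37,43] z:[36,42] -> hit [37,42], descend [4, 5]
      N4 x:[40,44] y:[37,43] z:[39,41] -> hit [40,41] leaf, test {P12@t=40}
      N5 x:[37,41] y:[40,41] z:[36,42] -> hit [40,41] leaf, test {P11@t=40}
    N7 x:[21,25] y:[24,27] z:[31,33] -> miss, prune
    N11 x:[20,25] y:[14,16] z:[39,44] -> miss, prune
    N19 x:[19,25] y:[39,43] z:[34,36] -> miss, prune

Summary -> nodes [0, 3, 6, 14, 8, 9, 15, 16, 2, 4, 5, 7, 11, 19]; box-tests=14; leaf-entries=2; first=P11

== RESULT ==
[0, 3, 6, 14, 8, 9, 15, 16, 2, 4, 5, 7, 11, 19]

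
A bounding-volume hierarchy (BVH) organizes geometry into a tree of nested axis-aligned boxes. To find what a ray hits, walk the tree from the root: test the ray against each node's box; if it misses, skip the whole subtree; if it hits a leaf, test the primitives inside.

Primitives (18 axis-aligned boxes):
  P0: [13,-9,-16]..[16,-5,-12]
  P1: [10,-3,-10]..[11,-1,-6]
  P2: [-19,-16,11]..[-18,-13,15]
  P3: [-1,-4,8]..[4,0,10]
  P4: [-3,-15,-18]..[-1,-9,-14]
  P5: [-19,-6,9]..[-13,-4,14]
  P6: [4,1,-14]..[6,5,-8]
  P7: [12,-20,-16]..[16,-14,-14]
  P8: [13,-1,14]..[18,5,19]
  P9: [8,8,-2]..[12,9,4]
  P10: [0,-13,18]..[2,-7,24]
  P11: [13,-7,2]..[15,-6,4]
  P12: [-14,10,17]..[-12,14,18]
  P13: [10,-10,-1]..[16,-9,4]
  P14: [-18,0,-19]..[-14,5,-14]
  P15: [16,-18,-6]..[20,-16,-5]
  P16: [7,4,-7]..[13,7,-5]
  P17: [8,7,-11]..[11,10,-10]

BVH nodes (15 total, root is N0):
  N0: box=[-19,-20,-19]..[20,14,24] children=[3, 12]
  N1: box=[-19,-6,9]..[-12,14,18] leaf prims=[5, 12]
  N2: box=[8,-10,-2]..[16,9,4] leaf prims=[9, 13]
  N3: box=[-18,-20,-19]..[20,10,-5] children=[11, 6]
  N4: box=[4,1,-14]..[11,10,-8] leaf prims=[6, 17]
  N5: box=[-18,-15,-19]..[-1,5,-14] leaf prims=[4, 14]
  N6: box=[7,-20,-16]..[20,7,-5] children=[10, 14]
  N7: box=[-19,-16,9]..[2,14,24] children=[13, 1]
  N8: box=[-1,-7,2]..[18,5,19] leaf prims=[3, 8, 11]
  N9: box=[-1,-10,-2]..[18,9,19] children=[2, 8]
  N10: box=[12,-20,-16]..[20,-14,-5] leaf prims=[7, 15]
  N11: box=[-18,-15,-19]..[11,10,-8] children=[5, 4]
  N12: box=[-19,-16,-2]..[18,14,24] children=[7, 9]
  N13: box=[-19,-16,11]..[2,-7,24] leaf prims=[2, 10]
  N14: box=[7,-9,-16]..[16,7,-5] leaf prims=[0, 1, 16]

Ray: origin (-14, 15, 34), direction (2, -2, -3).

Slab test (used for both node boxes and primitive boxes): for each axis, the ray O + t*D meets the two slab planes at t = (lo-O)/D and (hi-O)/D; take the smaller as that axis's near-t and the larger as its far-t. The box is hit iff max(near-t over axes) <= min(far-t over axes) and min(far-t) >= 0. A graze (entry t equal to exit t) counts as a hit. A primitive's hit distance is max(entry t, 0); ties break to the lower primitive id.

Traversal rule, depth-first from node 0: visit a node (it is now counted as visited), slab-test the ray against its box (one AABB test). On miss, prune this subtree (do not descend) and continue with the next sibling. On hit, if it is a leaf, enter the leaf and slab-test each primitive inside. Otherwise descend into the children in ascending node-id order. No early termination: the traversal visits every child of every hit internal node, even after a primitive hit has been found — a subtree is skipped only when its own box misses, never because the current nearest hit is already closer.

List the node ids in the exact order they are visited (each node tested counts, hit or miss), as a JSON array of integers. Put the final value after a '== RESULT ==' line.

Trace the traversal:
N0 x:[-5/2,17] y:[1/2,35/2] z:[10/3,53/3] -> hit [10/3,17], descend [3, 12]
  N3 x:[-2,17] y:[5/2,35/2] z:[13,53/3] -> hit [13,17], descend [6, 11]
    N6 x:[21/2,17] y:[4,35/2] z:[13,50/3] -> hit [13,50/3], descend [10, 14]
      N10 x:[13,17] y:[29/2,35/2] z:[13,50/3] -> hit [29/2,50/3] leaf, test {P7(miss), P15(miss)}
      N14 x:[21/2,15] y:[4,12] z:[13,50/3] -> miss, prune
    N11 x:[-2,25/2] y:[5/2,15] z:[14,53/3] -> miss, prune
  N12 x:[-5/2,16] y:[1/2,31/2] z:[10/3,12] -> hit [10/3,12], descend [7, 9]
    N7 x:[-5/2,8] y:[1/2,31/2] z:[10/3,25/3] -> hit [10/3,8], descend [1, 13]
      N1 x:[-5/2,1] y:[1/2,21/2] z:[16/3,25/3] -> miss, prune
      N13 x:[-5/2,8] y:[11,31/2] z:[10/3,23/3] -> miss, prune
    N9 x:[13/2,16] y:[3,25/2] z:[5,12] -> hit [13/2,12], descend [2, 8]
      N2 x:[11,15] y:[3,25/2] z:[10,12] -> hit [11,12] leaf, test {P9(miss), P13(miss)}
      N8 x:[13/2,16] y:[5,11] z:[5,32/3] -> hit [13/2,32/3] leaf, test {P3@t=8, P8(miss), P11(miss)}

13 AABB tests over nodes [0, 3, 6, 10, 14, 11, 12, 7, 1, 13, 9, 2, 8]; 3 leaves entered; closest P3.

== RESULT ==
[0, 3, 6, 10, 14, 11, 12, 7, 1, 13, 9, 2, 8]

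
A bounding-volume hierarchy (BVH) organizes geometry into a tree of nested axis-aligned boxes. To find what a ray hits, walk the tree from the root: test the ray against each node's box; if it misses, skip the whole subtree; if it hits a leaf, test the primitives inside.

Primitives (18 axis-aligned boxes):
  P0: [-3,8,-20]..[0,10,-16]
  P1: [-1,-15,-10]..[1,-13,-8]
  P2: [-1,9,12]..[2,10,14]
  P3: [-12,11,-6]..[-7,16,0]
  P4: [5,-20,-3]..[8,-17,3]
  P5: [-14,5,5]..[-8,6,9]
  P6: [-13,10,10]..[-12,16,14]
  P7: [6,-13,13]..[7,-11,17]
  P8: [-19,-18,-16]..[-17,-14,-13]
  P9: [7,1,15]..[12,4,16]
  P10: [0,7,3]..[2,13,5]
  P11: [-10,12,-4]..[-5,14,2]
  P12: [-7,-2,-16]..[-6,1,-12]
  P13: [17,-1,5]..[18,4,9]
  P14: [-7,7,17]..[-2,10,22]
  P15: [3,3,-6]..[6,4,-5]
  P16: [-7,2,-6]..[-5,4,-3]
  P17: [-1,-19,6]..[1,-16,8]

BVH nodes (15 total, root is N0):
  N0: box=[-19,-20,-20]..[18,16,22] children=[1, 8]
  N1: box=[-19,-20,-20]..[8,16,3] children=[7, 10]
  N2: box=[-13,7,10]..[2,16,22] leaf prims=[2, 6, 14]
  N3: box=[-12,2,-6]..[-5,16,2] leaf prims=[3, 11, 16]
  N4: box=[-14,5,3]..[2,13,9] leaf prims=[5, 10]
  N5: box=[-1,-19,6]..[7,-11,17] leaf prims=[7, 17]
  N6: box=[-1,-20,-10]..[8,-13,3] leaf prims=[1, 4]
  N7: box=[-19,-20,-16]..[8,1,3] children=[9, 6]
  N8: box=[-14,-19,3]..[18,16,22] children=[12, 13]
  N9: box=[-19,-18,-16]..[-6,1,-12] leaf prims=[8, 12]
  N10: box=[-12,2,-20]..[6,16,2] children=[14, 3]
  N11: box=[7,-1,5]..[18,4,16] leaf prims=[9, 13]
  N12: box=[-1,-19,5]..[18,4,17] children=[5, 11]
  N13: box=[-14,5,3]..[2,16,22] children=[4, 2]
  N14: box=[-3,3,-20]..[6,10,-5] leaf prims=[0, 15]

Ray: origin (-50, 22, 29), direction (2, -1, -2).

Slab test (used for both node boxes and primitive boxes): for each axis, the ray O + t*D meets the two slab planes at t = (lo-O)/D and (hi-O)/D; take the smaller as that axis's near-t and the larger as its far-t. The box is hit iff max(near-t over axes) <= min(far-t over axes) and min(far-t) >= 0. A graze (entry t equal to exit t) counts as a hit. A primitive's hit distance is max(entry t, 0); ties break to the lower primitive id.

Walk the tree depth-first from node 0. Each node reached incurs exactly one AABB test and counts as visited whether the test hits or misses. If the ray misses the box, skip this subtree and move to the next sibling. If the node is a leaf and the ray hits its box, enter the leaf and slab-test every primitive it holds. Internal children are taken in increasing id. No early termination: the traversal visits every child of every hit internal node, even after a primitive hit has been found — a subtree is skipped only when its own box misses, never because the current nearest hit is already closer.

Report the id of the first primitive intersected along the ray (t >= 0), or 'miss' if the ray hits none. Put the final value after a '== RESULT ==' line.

Walk:
N0 x:[31/2,34] y:[6,42] z:[7/2,49/2] -> hit [31/2,49/2], descend [1, 8]
  N1 x:[31/2,29] y:[6,42] z:[13,49/2] -> hit [31/2,49/2], descend [7, 10]
    N7 x:[31/2,29] y:[21,42] z:[13,45/2] -> hit [21,45/2], descend [6, 9]
      N6 x:[49/2,29] y:[35,42] z:[13,39/2] -> miss, prune
      N9 x:[31/2,22] y:[21,40] z:[41/2,45/2] -> hit [21,22] leaf, test {P8(miss), P12@t=43/2}
    N10 x:[19,28] y:[6,20] z:[27/2,49/2] -> hit [19,20], descend [3, 14]
      N3 x:[19,45/2] y:[6,20] z:[27/2,35/2] -> miss, prune
      N14 x:[47/2,28] y:[12,19] z:[17,49/2] -> miss, prune
  N8 x:[18,34] y:[6,41] z:[7/2,13] -> miss, prune

9 AABB tests over nodes [0, 1, 7, 6, 9, 10, 3, 14, 8]; 1 leaf entered; closest P12.

== RESULT ==
12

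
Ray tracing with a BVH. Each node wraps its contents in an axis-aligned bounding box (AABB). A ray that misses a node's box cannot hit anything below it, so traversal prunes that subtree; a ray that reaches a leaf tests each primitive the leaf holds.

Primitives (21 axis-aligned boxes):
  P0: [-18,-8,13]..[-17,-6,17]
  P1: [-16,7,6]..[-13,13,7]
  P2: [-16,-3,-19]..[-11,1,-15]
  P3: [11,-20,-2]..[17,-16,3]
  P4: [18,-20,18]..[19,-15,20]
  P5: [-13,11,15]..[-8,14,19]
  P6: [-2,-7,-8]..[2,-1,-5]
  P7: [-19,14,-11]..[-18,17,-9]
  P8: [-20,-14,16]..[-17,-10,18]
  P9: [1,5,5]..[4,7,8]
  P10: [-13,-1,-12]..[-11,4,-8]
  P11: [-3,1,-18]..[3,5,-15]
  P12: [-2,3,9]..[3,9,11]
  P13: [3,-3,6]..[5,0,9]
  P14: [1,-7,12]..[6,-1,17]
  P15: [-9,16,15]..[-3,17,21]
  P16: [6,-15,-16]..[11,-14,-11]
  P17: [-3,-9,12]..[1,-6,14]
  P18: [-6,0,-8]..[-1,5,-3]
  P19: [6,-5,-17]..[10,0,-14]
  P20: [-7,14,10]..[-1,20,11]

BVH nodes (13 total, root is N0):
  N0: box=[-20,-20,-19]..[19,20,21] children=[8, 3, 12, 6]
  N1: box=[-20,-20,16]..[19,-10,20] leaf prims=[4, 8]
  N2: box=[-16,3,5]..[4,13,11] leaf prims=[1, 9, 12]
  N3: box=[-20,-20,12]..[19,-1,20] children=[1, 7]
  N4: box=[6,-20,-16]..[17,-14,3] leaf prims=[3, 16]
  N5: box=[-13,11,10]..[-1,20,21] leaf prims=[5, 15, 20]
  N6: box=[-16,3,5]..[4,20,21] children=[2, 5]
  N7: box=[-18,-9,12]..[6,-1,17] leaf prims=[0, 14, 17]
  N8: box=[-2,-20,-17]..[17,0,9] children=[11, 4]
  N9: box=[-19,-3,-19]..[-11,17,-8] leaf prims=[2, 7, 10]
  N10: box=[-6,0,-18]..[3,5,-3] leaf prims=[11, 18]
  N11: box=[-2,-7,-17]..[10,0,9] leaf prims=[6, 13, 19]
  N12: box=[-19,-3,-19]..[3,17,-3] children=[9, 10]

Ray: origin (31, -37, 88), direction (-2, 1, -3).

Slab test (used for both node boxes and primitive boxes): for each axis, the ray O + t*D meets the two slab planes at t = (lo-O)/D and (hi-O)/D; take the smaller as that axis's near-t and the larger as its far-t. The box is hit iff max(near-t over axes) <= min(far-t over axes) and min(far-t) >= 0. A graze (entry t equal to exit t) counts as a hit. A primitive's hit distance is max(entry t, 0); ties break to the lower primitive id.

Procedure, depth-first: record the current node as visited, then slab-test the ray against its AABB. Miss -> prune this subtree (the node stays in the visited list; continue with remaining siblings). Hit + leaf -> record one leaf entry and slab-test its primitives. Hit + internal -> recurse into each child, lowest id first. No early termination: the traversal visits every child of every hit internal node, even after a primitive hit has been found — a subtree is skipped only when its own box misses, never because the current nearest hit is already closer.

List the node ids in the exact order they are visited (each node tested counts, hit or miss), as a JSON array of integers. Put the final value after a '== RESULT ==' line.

Trace the traversal:
N0 x:[6,51/2] y:[17,57] z:[67/3,107/3] -> hit [67/3,51/2], descend [3, 6, 8, 12]
  N3 x:[6,51/2] y:[17,36] z:[68/3,76/3] -> hit [68/3,76/3], descend [1, 7]
    N1 x:[6,51/2] y:[17,27] z:[68/3,24] -> hit [68/3,24] leaf, test {P4(miss), P8@t=24}
    N7 x:[25/2,49/2] y:[28,36] z:[71/3,76/3] -> miss, prune
  N6 x:[27/2,47/2] y:[40,57] z:[67/3,83/3] -> miss, prune
  N8 x:[7,33/2] y:[17,37] z:[79/3,35] -> miss, prune
  N12 x:[14,25] y:[34,54] z:[91/3,107/3] -> miss, prune

7 AABB tests over nodes [0, 3, 1, 7, 6, 8, 12]; 1 leaf entered; closest P8.

== RESULT ==
[0, 3, 1, 7, 6, 8, 12]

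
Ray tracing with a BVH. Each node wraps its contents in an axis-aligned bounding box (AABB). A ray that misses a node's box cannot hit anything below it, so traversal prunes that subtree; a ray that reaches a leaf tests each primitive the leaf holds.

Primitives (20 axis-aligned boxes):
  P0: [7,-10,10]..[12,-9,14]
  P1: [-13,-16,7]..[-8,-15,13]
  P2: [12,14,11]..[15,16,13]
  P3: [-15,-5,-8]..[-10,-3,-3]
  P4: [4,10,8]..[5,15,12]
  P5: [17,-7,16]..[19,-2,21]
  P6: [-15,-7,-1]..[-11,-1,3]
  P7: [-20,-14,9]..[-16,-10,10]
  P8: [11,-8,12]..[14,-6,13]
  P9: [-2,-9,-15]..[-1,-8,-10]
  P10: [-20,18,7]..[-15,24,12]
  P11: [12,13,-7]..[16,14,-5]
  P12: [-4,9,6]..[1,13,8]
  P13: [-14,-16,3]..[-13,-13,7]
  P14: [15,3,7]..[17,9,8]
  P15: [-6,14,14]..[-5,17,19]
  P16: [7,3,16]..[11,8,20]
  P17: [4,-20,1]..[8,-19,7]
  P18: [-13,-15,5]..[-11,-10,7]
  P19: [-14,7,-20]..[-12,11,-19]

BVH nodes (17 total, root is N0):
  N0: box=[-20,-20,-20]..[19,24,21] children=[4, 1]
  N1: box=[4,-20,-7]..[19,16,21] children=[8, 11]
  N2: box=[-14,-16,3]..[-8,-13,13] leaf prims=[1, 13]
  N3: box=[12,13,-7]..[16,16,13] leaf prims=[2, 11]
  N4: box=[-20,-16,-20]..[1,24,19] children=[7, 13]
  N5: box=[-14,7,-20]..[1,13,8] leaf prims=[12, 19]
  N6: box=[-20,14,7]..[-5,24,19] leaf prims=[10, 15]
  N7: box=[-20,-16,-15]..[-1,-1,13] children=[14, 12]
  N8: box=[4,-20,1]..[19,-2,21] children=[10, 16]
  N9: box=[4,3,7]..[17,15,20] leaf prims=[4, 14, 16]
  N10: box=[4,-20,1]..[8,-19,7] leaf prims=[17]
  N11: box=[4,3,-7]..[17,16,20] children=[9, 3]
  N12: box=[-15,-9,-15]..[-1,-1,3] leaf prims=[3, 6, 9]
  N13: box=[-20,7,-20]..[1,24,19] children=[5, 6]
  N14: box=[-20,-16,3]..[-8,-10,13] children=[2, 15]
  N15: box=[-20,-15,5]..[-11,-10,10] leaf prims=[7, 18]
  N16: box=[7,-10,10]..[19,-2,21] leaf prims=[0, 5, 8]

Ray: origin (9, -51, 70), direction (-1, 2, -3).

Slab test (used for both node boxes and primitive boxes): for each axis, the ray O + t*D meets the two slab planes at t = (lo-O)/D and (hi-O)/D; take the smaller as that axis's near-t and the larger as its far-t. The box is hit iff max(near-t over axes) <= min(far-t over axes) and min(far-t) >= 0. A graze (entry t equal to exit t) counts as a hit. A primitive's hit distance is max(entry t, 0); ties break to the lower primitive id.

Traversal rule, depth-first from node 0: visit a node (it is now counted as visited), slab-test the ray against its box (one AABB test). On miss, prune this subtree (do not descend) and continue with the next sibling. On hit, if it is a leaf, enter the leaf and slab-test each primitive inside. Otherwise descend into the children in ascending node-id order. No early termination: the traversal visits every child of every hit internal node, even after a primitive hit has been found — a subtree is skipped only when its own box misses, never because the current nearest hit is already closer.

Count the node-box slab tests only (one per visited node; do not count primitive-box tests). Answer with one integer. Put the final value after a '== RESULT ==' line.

Walk:
N0 x:[-10,29] y:[31/2,75/2] z:[49/3,30] -> hit [49/3,29], descend [1, 4]
  N1 x:[-10,5] y:[31/2,67/2] z:[49/3,77/3] -> miss, prune
  N4 x:[8,29] y:[35/2,75/2] z:[17,30] -> hit [35/2,29], descend [7, 13]
    N7 x:[10,29] y:[35/2,25] z:[19,85/3] -> hit [19,25], descend [12, 14]
      N12 x:[10,24] y:[21,25] z:[67/3,85/3] -> hit [67/3,24] leaf, test {P3(miss), P6@t=67/3, P9(miss)}
      N14 x:[17,29] y:[35/2,41/2] z:[19,67/3] -> hit [19,41/2], descend [2, 15]
        N2 x:[17,23] y:[35/2,19] z:[19,67/3] -> hit [19,19] leaf, test {P1(miss), P13(miss)}
        N15 x:[20,29] y:[18,41/2] z:[20,65/3] -> hit [20,41/2] leaf, test {P7(miss), P18(miss)}
    N13 x:[8,29] y:[29,75/2] z:[17,30] -> hit [29,29], descend [5, 6]
      N5 x:[8,23] y:[29,32] z:[62/3,30] -> miss, prune
      N6 x:[14,29] y:[65/2,75/2] z:[17,21] -> miss, prune

Visited [0, 1, 4, 7, 12, 14, 2, 15, 13, 5, 6]. Tests: 11 box, 3 leaf. Nearest: P6.

== RESULT ==
11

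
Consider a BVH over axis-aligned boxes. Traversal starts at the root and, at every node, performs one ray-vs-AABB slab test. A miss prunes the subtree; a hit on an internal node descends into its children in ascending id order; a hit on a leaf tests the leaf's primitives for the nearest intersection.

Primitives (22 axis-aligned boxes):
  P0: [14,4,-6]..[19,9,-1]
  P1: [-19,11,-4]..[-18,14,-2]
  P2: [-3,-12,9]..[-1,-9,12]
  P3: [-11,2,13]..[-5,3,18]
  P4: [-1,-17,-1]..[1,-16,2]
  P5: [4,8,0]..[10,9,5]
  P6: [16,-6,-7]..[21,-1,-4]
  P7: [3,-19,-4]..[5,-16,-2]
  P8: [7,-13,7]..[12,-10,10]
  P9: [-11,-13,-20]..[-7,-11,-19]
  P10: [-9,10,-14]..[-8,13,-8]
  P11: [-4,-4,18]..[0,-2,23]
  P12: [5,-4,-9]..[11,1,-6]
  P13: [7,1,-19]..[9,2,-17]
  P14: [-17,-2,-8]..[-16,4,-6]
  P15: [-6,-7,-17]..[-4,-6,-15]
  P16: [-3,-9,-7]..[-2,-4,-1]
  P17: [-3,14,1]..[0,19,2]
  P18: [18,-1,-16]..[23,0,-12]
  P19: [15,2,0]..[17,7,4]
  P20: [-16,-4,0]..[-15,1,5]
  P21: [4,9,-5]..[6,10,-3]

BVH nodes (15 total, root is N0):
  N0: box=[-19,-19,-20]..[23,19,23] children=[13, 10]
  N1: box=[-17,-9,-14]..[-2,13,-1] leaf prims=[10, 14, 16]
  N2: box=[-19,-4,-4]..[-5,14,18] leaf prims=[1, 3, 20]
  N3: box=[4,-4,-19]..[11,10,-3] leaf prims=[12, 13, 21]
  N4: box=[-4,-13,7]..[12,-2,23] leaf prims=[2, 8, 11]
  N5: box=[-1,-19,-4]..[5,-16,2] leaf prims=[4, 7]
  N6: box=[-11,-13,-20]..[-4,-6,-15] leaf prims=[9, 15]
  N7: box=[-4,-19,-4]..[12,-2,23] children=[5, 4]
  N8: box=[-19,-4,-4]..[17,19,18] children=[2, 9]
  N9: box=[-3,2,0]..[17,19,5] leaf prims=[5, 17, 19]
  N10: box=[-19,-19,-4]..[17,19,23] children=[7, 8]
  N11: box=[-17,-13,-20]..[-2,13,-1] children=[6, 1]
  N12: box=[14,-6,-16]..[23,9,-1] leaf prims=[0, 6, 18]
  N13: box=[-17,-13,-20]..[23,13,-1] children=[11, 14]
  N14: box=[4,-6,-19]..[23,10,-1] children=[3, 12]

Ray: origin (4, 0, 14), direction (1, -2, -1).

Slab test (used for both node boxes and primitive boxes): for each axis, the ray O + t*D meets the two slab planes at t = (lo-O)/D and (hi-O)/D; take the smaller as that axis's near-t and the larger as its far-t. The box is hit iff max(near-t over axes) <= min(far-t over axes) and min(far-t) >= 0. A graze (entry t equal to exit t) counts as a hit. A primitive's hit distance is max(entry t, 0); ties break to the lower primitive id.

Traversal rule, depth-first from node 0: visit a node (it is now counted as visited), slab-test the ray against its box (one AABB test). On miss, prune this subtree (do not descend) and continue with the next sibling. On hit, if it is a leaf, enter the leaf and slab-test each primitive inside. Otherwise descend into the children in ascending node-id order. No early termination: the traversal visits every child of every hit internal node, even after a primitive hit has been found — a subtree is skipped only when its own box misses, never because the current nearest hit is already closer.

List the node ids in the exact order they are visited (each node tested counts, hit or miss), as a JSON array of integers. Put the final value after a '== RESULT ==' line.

Traverse from the root:
N0 x:[-23,19] y:[-19/2,19/2] z:[-9,34] -> hit [-9,19/2], descend [10, 13]
  N10 x:[-23,13] y:[-19/2,19/2] z:[-9,18] -> hit [-9,19/2], descend [7, 8]
    N7 x:[-8,8] y:[1,19/2] z:[-9,18] -> hit [1,8], descend [4, 5]
      N4 x:[-8,8] y:[1,13/2] z:[-9,7] -> hit [1,13/2] leaf, test {P2(miss), P8@t=5, P11(miss)}
      N5 x:[-5,1] y:[8,19/2] z:[12,18] -> miss, prune
    N8 x:[-23,13] y:[-19/2,2] z:[-4,18] -> hit [-4,2], descend [2, 9]
      N2 x:[-23,-9] y:[-7,2] z:[-4,18] -> miss, prune
      N9 x:[-7,13] y:[-19/2,-1] z:[9,14] -> miss, prune
  N13 x:[-21,19] y:[-13/2,13/2] z:[15,34] -> miss, prune

Visited [0, 10, 7, 4, 5, 8, 2, 9, 13]. Tests: 9 box, 1 leaf. Nearest: P8.

== RESULT ==
[0, 10, 7, 4, 5, 8, 2, 9, 13]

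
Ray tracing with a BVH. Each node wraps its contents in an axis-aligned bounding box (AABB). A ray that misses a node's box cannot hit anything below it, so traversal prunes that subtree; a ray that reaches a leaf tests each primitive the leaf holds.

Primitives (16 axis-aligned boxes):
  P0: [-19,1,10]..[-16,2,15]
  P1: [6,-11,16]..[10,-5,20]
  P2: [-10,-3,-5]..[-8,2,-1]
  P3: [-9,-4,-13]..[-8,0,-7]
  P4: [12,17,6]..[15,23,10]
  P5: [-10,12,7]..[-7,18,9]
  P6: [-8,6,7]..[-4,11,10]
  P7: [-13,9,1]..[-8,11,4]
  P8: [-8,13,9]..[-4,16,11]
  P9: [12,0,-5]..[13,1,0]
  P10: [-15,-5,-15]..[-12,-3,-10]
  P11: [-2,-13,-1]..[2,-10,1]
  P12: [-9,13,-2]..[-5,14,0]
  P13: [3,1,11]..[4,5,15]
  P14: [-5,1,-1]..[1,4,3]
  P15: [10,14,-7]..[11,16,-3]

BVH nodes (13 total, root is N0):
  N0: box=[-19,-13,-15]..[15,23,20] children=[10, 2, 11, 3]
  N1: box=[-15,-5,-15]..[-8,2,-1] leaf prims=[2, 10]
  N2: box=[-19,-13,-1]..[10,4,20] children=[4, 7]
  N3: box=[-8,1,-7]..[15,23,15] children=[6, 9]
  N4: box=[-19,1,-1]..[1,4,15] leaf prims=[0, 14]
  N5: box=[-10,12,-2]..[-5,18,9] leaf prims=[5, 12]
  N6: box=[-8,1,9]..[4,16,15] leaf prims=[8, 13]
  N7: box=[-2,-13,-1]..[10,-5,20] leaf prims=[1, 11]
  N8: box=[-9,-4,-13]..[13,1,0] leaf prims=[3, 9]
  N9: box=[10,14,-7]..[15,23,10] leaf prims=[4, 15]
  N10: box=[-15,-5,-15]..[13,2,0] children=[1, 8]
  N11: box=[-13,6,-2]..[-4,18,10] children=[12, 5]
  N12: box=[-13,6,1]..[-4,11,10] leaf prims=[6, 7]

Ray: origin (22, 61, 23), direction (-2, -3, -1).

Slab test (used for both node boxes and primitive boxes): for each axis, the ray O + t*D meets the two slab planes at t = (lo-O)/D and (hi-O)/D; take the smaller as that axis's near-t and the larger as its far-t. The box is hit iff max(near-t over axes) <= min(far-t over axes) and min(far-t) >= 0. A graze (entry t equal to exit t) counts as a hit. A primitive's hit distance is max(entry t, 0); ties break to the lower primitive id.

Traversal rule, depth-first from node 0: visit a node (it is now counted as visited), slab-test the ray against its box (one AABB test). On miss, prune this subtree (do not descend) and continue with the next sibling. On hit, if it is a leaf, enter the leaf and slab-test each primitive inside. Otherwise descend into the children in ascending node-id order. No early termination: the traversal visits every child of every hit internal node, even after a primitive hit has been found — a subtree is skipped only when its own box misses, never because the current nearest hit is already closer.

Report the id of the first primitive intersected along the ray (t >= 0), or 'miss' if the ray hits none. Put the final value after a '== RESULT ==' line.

Trace the traversal:
N0 x:[7/2,41/2] y:[38/3,74/3] z:[3,38] -> hit [38/3,41/2], descend [2, 3, 10, 11]
  N2 x:[6,41/2] y:[19,74/3] z:[3,24] -> hit [19,41/2], descend [4, 7]
    N4 x:[21/2,41/2] y:[19,20] z:[8,24] -> hit [19,20] leaf, test {P0(miss), P14(miss)}
    N7 x:[6,12] y:[22,74/3] z:[3,24] -> miss, prune
  N3 x:[7/2,15] y:[38/3,20] z:[8,30] -> hit [38/3,15], descend [6, 9]
    N6 x:[9,15] y:[15,20] z:[8,14] -> miss, prune
    N9 x:[7/2,6] y:[38/3,47/3] z:[13,30] -> miss, prune
  N10 x:[9/2,37/2] y:[59/3,22] z:[23,38] -> miss, prune
  N11 x:[13,35/2] y:[43/3,55/3] z:[13,25] -> hit [43/3,35/2], descend [5, 12]
    N5 x:[27/2,16] y:[43/3,49/3] z:[14,25] -> hit [43/3,16] leaf, test {P5@t=29/2, P12(miss)}
    N12 x:[13,35/2] y:[50/3,55/3] z:[13,22] -> hit [50/3,35/2] leaf, test {P6(miss), P7(miss)}

Visited [0, 2, 4, 7, 3, 6, 9, 10, 11, 5, 12]. Tests: 11 box, 3 leaf. Nearest: P5.

== RESULT ==
5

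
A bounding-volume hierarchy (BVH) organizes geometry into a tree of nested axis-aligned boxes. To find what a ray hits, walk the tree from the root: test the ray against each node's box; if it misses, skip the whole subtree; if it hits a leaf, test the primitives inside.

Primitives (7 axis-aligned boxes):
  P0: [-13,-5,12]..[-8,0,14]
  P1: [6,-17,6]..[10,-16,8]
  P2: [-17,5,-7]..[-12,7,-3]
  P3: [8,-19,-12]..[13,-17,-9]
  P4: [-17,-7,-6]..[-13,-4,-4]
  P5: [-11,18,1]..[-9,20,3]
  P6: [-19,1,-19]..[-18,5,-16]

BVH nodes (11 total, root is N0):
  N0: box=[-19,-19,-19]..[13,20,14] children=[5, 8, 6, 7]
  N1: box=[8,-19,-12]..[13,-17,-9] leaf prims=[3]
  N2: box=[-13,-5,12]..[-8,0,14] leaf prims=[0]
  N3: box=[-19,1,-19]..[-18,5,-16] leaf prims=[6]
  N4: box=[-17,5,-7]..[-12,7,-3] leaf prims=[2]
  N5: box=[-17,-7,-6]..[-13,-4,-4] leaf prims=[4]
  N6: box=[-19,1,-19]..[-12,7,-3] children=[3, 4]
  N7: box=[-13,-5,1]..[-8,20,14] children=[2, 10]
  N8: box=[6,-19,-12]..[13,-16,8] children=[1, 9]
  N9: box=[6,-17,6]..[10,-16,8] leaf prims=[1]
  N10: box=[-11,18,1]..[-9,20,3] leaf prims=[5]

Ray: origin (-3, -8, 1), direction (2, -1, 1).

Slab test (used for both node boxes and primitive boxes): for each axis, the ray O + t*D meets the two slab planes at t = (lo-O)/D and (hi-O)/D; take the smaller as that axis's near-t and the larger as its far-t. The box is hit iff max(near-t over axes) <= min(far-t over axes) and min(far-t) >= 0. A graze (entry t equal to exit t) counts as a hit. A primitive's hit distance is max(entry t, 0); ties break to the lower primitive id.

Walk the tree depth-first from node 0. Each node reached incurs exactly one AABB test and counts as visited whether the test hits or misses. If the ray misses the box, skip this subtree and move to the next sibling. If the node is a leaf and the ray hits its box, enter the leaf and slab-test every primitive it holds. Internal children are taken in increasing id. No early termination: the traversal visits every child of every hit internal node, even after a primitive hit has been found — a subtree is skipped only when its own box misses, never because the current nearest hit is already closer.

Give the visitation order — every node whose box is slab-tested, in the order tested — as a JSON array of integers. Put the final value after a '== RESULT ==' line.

Walk:
N0 x:[-8,8] y:[-28,11] z:[-20,13] -> hit [-8,8], descend [5, 6, 7, 8]
  N5 x:[-7,-5] y:[-4,-1] z:[-7,-5] -> miss, prune
  N6 x:[-8,-9/2] y:[-15,-9] z:[-20,-4] -> miss, prune
  N7 x:[-5,-5/2] y:[-28,-3] z:[0,13] -> miss, prune
  N8 x:[9/2,8] y:[8,11] z:[-13,7] -> miss, prune

5 AABB tests over nodes [0, 5, 6, 7, 8]; 0 leaves entered; closest miss.

== RESULT ==
[0, 5, 6, 7, 8]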